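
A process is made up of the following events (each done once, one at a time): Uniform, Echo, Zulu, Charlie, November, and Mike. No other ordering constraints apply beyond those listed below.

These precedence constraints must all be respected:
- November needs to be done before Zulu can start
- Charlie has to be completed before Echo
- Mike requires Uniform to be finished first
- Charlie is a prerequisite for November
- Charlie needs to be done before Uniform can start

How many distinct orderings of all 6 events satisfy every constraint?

30

Charlie is the only event with nothing required before it, so every ordering starts there.
Enumerating by repeatedly choosing an available event (one whose prerequisites are all placed) gives 30 distinct complete orderings.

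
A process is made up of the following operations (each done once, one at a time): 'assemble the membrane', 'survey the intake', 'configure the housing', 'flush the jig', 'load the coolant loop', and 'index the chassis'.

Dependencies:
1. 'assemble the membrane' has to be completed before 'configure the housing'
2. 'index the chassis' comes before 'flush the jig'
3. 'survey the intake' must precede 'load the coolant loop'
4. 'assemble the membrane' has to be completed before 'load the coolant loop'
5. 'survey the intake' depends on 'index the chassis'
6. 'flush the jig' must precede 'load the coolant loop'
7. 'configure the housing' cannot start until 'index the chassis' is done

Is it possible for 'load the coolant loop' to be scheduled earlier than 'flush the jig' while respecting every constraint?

No

The constraints give a chain 'flush the jig' → 'load the coolant loop', which forces 'flush the jig' before 'load the coolant loop'.
Hence 'load the coolant loop' can never be scheduled before 'flush the jig'.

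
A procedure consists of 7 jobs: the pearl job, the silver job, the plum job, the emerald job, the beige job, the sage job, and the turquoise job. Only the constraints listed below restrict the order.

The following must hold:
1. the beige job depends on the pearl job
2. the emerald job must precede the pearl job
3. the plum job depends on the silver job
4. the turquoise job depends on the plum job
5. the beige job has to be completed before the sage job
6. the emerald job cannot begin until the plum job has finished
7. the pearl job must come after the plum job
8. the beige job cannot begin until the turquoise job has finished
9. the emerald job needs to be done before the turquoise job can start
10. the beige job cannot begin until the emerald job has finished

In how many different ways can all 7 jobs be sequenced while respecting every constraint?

The silver job is the only job with nothing required before it, so every ordering starts there.
Systematically extending each partial ordering one job at a time and counting, there are 2 complete orderings.

2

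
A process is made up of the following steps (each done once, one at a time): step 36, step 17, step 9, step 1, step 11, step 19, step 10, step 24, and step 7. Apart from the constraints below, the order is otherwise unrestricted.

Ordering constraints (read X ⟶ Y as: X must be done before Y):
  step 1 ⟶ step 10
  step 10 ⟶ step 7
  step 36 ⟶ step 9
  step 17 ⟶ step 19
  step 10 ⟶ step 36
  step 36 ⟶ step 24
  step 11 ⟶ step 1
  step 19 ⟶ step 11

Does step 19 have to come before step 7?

Yes

Tracing the constraints gives a chain: step 19 → step 11 → step 1 → step 10 → step 7.
So step 19 must precede step 7 in any valid ordering.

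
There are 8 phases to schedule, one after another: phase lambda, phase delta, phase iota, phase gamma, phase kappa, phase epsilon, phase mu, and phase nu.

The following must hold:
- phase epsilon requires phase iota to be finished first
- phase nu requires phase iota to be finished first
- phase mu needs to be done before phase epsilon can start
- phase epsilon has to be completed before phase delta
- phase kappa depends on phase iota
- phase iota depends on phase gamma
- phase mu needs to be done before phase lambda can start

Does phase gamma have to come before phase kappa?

Chaining the stated constraints: phase gamma → phase iota → phase kappa.
Hence phase gamma necessarily comes before phase kappa.

Yes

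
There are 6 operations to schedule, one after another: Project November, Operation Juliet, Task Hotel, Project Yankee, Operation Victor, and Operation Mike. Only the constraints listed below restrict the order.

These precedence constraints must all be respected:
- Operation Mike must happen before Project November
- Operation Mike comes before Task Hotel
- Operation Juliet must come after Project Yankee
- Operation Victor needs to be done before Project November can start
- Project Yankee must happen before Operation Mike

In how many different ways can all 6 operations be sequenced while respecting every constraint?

33

The operations with no prerequisites are Project Yankee, Operation Victor; any of them can be placed first.
Enumerating by repeatedly choosing an available operation (one whose prerequisites are all placed) gives 33 distinct complete orderings.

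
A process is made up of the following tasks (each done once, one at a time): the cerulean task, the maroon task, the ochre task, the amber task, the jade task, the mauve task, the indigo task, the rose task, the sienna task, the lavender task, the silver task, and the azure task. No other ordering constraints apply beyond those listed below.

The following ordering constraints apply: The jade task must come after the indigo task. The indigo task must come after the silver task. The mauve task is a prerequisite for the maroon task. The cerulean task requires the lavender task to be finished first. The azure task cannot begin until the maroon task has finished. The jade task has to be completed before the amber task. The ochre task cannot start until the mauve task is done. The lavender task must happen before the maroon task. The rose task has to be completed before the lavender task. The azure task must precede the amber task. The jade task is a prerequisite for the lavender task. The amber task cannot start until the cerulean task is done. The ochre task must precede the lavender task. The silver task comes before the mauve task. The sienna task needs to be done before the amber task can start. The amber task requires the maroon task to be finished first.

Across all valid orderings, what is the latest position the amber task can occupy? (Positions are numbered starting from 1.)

12

The amber task has no required successors, so nothing stops it from going last (position 12).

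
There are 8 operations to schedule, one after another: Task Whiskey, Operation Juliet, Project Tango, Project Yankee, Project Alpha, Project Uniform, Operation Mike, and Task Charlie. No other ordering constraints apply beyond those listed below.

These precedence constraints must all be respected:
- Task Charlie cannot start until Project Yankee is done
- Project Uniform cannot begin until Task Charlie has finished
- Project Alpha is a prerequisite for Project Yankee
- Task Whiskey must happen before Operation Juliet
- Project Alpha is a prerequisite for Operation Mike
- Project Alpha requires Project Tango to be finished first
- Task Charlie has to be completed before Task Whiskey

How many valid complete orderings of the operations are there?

Only Project Tango has no prerequisites, so it must go first.
Systematically extending each partial ordering one operation at a time and counting, there are 18 complete orderings.

18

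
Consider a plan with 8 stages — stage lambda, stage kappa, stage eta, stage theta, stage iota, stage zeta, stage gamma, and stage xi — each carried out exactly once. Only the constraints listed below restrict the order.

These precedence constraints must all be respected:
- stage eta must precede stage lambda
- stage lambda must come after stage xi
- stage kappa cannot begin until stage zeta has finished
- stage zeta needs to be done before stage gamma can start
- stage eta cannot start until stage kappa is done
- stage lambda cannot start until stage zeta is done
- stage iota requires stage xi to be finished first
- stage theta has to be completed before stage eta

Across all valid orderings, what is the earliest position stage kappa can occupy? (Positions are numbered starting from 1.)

2

The only stage forced before stage kappa (directly or transitively) is stage zeta.
So at minimum 1 stage comes before stage kappa, putting stage kappa no earlier than position 2. That position is achievable by scheduling exactly that predecessor first.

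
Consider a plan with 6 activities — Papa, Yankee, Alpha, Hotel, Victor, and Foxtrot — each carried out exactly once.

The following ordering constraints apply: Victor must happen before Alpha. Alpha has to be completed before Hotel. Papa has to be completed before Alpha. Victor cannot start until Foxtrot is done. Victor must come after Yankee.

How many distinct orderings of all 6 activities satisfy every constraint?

3 activities have no prerequisites (Papa, Yankee, Foxtrot), so any of them could come first.
Enumerating by repeatedly choosing an available activity (one whose prerequisites are all placed) gives 8 distinct complete orderings.

8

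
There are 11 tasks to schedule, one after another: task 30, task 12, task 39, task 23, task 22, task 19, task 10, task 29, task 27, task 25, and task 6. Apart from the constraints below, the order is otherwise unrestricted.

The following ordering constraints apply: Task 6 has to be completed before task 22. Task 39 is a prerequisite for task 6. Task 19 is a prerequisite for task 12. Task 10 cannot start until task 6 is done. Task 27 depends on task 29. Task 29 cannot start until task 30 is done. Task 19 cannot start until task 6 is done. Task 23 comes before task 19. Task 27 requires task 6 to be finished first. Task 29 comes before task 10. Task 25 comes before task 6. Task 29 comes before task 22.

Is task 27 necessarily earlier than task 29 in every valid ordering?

There is a chain task 29 → task 27, which puts task 29 before task 27.
So task 27 never precedes task 29.

No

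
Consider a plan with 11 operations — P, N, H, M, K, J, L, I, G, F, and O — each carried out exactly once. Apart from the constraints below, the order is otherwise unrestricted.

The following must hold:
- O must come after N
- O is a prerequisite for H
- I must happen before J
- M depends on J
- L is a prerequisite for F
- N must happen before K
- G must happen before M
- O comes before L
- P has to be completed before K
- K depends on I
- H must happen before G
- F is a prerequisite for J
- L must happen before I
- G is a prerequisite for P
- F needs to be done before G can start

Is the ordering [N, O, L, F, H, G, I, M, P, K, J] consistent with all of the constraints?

The sequence places M ahead of J.
But one of the constraints requires J before M, so this ordering violates it.

No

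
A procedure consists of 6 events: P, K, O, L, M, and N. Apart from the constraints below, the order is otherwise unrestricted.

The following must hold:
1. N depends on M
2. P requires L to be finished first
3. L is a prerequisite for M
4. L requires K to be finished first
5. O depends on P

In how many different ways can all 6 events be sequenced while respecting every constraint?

K is the only event with nothing required before it, so every ordering starts there.
Systematically extending each partial ordering one event at a time and counting, there are 6 complete orderings.

6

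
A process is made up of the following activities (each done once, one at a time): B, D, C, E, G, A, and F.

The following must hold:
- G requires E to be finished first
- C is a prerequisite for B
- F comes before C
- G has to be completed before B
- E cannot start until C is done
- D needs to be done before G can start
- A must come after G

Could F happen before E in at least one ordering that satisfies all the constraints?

Every valid ordering already has F before E (the constraints require it), so in particular at least one does.

Yes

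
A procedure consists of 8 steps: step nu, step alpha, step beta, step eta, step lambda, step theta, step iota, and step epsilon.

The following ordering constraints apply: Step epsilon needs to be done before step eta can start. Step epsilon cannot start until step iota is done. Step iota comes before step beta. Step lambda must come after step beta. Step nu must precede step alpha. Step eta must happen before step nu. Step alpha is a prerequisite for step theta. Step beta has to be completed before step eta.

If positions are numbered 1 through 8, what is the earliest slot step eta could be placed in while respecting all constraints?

4

Working backwards through the constraints from step eta, its full set of required predecessors is step beta, step iota, step epsilon — 3 of them.
So at minimum 3 steps come before step eta, putting step eta no earlier than position 4. That position is achievable by scheduling exactly those predecessors first.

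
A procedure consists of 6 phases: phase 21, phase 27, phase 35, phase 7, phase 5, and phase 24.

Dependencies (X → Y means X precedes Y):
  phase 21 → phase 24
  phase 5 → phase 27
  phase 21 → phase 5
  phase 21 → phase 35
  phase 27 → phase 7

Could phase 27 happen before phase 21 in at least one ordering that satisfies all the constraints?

No

Following phase 21 → phase 5 → phase 27, phase 21 must precede phase 27 in every valid ordering.
Hence phase 27 can never be scheduled before phase 21.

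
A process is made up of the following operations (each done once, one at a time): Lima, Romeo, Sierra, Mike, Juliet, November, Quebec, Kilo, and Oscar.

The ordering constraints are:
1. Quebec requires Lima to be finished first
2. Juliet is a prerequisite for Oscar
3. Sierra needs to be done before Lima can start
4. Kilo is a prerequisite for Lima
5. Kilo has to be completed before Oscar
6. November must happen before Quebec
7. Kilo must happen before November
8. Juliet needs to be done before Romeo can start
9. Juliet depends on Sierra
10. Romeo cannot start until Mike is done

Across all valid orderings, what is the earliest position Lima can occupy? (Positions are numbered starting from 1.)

3

Working backwards through the constraints from Lima, its full set of required predecessors is Sierra, Kilo — 2 of them.
With 2 mandatory predecessors, the earliest Lima can sit is position 2+1 = 3, and placing just those 2 first achieves it.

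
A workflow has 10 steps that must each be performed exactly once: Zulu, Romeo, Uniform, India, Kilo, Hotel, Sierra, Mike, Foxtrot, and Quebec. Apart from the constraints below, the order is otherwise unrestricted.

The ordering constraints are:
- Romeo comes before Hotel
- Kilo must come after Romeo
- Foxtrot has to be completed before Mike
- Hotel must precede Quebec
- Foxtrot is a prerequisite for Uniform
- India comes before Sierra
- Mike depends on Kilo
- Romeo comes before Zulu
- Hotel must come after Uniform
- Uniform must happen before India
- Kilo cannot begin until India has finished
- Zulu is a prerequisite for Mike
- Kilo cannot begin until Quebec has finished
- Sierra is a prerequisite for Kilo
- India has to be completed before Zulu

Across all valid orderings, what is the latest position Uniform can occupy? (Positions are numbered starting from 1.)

Following every chain forward from Uniform, the steps that must come later are Zulu, India, Kilo, Hotel, Sierra, Mike, Quebec — 7 of them.
With 7 mandatory successors out of 10 steps total, the latest slot for Uniform is 10−7 = 3, and it's reachable by doing all non-successors before Uniform.

3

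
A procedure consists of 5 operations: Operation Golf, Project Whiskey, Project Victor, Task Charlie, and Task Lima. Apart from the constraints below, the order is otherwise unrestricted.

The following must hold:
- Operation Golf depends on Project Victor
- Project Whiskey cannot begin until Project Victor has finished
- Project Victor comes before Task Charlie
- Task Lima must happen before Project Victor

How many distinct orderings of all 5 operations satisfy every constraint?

Task Lima is the only operation with nothing required before it, so every ordering starts there.
Enumerating by repeatedly choosing an available operation (one whose prerequisites are all placed) gives 6 distinct complete orderings.

6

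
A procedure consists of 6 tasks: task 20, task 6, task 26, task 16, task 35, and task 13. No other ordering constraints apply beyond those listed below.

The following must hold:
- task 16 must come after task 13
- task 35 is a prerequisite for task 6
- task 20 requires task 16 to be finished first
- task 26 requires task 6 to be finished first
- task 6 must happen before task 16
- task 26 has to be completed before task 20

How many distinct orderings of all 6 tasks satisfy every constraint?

7

2 tasks have no prerequisites (task 35, task 13), so any of them could come first.
Counting all ways to extend the partial order to a total order gives 7.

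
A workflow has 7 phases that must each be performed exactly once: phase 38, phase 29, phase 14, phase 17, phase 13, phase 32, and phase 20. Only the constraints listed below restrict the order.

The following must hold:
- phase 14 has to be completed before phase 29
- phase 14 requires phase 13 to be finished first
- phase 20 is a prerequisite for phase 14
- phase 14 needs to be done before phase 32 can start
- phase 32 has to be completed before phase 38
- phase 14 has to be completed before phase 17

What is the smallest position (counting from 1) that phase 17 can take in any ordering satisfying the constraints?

4

Working backwards through the constraints from phase 17, its full set of required predecessors is phase 14, phase 13, phase 20 — 3 of them.
With 3 mandatory predecessors, the earliest phase 17 can sit is position 3+1 = 4, and placing just those 3 first achieves it.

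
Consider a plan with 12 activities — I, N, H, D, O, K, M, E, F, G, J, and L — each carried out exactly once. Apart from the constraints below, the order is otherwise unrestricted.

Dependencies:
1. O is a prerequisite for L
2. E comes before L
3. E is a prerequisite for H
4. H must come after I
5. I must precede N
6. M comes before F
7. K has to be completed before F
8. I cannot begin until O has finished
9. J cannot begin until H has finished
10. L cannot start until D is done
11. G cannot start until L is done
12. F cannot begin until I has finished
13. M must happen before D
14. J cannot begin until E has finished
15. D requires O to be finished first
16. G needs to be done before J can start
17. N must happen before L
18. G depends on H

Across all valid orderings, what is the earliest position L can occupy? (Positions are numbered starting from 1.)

7

The activities that are forced before L, directly or transitively, are I, N, D, O, M, E. That's 6 activities.
With 6 mandatory predecessors, the earliest L can sit is position 6+1 = 7, and placing just those 6 first achieves it.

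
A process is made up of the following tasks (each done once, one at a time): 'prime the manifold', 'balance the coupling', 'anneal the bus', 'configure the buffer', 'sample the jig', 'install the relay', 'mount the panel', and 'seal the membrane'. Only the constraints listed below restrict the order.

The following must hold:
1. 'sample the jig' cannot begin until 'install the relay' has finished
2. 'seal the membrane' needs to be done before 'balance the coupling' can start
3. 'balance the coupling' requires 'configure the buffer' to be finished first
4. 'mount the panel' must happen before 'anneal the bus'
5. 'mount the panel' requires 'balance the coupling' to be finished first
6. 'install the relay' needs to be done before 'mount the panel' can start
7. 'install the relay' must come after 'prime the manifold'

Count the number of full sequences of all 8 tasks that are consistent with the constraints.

80

The tasks with no prerequisites are 'prime the manifold', 'configure the buffer', 'seal the membrane'; any of them can be placed first.
Enumerating by repeatedly choosing an available task (one whose prerequisites are all placed) gives 80 distinct complete orderings.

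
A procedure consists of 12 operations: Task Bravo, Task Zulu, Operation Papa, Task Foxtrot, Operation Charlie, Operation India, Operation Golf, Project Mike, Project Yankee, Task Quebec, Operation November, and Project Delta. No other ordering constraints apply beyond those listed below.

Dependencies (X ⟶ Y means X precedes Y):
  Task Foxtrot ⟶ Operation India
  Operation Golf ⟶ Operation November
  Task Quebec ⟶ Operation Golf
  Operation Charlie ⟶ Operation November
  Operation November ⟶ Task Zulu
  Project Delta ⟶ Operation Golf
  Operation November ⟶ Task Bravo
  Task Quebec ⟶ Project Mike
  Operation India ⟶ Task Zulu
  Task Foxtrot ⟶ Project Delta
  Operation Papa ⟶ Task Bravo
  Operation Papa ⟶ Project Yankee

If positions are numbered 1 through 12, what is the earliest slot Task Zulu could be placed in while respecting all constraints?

The operations that are forced before Task Zulu, directly or transitively, are Task Foxtrot, Operation Charlie, Operation India, Operation Golf, Task Quebec, Operation November, Project Delta. That's 7 operations.
With 7 mandatory predecessors, the earliest Task Zulu can sit is position 7+1 = 8, and placing just those 7 first achieves it.

8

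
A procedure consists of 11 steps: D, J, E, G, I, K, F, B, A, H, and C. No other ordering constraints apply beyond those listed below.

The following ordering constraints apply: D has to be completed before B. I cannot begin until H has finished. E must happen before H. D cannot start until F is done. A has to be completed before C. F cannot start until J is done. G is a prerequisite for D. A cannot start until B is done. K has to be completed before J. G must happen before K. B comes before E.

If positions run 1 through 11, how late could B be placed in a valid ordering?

Following every chain forward from B, the steps that must come later are E, I, A, H, C — 5 of them.
With 5 mandatory successors out of 11 steps total, the latest slot for B is 11−5 = 6, and it's reachable by doing all non-successors before B.

6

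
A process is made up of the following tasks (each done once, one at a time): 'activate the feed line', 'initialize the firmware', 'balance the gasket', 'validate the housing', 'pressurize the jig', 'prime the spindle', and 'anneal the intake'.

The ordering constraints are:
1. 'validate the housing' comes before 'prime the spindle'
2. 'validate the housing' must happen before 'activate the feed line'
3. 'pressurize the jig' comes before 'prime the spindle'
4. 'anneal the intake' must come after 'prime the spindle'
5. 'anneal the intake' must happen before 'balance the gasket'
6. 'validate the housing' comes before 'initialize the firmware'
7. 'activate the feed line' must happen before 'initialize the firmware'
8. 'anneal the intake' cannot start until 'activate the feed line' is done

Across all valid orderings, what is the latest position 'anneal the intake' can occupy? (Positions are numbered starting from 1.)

6

The only task forced after 'anneal the intake' (directly or by a chain) is 'balance the gasket'.
With 1 mandatory successor out of 7 tasks total, the latest slot for 'anneal the intake' is 7−1 = 6, and it's reachable by doing all non-successors before 'anneal the intake'.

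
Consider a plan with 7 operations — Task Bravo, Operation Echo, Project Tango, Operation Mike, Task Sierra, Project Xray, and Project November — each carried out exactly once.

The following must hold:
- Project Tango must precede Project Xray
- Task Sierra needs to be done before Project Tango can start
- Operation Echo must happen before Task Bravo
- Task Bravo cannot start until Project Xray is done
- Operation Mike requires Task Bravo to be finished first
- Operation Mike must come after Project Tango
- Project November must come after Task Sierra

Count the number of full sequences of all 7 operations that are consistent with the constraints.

23

2 operations have no prerequisites (Operation Echo, Task Sierra), so any of them could come first.
Systematically extending each partial ordering one operation at a time and counting, there are 23 complete orderings.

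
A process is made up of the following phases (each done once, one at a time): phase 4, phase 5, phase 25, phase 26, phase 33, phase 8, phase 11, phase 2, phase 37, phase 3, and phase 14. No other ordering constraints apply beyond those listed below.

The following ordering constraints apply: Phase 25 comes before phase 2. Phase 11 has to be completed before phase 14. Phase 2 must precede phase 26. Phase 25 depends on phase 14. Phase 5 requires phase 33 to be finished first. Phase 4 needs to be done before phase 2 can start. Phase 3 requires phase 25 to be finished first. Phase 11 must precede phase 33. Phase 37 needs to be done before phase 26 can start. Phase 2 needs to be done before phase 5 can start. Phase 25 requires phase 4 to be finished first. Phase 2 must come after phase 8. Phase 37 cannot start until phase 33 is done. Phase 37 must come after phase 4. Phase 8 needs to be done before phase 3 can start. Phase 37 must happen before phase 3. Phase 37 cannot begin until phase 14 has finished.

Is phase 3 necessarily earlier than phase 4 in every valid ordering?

No

The constraints actually force phase 4 before phase 3 (via phase 4 → phase 37 → phase 3), not the other way around.
So phase 3 does not have to come before phase 4 — it cannot.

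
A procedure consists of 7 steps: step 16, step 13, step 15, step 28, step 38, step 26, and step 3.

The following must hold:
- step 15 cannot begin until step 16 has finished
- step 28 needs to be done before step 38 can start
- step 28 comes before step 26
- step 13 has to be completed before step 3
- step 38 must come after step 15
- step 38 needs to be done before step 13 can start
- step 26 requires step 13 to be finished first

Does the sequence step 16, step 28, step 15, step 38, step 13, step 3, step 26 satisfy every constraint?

Yes

Checking each listed constraint against this order: for instance, step 28 is in position 2 and step 26 in position 7, so that constraint holds — and the remaining constraints check out the same way.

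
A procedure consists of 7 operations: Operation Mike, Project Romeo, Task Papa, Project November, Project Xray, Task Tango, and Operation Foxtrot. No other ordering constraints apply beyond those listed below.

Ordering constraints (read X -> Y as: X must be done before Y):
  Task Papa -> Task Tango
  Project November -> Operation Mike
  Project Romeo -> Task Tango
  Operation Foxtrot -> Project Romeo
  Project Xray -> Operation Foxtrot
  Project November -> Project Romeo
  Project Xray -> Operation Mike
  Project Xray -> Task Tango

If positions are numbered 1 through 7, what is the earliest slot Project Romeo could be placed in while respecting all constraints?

4

Working backwards through the constraints from Project Romeo, its full set of required predecessors is Project November, Project Xray, Operation Foxtrot — 3 of them.
With 3 mandatory predecessors, the earliest Project Romeo can sit is position 3+1 = 4, and placing just those 3 first achieves it.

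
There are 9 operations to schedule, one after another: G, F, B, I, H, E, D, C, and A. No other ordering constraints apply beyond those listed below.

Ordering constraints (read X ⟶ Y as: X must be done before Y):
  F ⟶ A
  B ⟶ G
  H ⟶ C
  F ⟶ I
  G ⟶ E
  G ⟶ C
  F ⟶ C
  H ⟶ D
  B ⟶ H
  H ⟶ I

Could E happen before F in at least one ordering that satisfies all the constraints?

Yes

The constraints leave E and F unordered relative to each other; nothing requires F earlier.
So a valid ordering placing E earlier than F exists.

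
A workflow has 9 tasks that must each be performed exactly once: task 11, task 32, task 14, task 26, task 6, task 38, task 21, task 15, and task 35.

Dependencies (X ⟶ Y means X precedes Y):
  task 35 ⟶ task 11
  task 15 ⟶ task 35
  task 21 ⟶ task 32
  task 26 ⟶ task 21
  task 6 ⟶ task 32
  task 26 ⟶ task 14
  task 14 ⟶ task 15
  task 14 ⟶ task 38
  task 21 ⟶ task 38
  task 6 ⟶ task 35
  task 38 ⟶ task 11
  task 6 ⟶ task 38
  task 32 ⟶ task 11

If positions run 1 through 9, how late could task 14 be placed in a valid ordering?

5

Following every chain forward from task 14, the tasks that must come later are task 11, task 38, task 15, task 35 — 4 of them.
With 4 mandatory successors out of 9 tasks total, the latest slot for task 14 is 9−4 = 5, and it's reachable by doing all non-successors before task 14.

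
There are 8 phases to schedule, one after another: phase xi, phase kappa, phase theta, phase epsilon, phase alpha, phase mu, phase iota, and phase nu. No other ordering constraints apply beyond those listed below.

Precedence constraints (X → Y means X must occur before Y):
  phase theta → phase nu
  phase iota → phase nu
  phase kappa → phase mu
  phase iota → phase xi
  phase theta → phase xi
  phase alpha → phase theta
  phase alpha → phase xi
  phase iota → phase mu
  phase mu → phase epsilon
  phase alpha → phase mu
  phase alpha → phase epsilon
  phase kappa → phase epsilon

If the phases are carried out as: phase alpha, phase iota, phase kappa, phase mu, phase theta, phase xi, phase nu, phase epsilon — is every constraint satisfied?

Checking each listed constraint against this order: for instance, phase alpha is in position 1 and phase epsilon in position 8, so that constraint holds — and the remaining constraints check out the same way.

Yes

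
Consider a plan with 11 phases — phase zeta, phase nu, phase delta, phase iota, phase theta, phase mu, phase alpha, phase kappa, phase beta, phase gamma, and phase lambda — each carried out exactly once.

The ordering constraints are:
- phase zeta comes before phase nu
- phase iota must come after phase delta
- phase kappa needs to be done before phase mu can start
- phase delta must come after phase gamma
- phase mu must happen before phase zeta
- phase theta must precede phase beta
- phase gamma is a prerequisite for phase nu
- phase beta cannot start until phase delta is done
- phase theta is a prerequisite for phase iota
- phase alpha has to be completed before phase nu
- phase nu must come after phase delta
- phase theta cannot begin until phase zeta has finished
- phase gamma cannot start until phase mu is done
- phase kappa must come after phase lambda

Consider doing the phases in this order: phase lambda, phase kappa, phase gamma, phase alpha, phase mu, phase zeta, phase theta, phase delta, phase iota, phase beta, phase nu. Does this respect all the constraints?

Here phase mu comes after phase gamma.
But one of the constraints requires phase mu before phase gamma, so this ordering violates it.

No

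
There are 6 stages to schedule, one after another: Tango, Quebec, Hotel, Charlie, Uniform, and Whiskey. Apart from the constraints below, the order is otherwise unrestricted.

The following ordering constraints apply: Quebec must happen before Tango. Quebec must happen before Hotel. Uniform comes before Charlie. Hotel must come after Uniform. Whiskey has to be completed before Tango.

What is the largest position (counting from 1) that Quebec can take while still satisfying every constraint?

Following every chain forward from Quebec, the stages that must come later are Tango, Hotel — 2 of them.
So at least 2 stages follow Quebec, putting Quebec no later than position 4. That position is achievable by scheduling everything else first.

4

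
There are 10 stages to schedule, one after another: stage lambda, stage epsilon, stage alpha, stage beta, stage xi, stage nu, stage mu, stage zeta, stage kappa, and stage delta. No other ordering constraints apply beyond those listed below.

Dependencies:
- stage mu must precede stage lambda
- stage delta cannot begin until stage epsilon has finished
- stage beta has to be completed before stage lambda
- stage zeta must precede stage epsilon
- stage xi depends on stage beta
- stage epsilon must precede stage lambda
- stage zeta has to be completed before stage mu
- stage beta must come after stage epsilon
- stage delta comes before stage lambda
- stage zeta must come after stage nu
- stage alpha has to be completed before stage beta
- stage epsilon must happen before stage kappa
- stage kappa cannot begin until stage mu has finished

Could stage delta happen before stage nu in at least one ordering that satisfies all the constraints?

No

There is a dependency chain stage nu → stage zeta → stage epsilon → stage delta, so stage delta always comes after stage nu.
So no valid ordering can have stage delta before stage nu.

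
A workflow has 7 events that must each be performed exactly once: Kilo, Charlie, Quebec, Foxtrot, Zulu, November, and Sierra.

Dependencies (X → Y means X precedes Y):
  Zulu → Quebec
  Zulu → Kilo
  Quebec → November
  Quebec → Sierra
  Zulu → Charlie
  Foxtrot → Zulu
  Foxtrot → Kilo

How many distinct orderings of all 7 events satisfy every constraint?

40

Foxtrot is the only event with nothing required before it, so every ordering starts there.
Enumerating by repeatedly choosing an available event (one whose prerequisites are all placed) gives 40 distinct complete orderings.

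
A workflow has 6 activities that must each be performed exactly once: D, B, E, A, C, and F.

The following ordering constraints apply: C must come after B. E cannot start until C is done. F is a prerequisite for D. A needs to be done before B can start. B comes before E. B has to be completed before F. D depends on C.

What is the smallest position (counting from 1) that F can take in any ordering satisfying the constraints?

3

Working backwards through the constraints from F, its full set of required predecessors is B, A — 2 of them.
So at minimum 2 activities come before F, putting F no earlier than position 3. That position is achievable by scheduling exactly those predecessors first.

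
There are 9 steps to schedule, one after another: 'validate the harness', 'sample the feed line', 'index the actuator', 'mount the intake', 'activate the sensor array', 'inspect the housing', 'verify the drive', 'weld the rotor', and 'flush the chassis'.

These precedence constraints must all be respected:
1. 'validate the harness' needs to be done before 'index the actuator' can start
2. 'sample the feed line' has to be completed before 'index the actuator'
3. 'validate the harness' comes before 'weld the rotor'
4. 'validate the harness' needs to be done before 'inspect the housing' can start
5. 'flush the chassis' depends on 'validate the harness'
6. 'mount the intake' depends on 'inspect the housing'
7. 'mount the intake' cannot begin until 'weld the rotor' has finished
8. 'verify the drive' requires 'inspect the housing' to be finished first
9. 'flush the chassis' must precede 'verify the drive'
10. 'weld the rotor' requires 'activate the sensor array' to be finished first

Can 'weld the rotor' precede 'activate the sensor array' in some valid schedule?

No

Following 'activate the sensor array' → 'weld the rotor', 'activate the sensor array' must precede 'weld the rotor' in every valid ordering.
Hence 'weld the rotor' can never be scheduled before 'activate the sensor array'.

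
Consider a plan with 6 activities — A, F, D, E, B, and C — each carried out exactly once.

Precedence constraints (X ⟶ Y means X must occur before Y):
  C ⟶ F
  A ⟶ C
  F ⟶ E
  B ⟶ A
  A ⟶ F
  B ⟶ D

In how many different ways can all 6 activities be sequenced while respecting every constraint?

B is the only activity with nothing required before it, so every ordering starts there.
Systematically extending each partial ordering one activity at a time and counting, there are 5 complete orderings.

5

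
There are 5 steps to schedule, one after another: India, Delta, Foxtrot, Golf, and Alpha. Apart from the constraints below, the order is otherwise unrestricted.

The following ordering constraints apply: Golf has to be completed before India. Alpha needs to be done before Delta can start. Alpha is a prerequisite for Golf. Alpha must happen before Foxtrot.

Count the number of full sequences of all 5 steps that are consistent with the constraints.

12

Alpha is the only step with nothing required before it, so every ordering starts there.
Enumerating by repeatedly choosing an available step (one whose prerequisites are all placed) gives 12 distinct complete orderings.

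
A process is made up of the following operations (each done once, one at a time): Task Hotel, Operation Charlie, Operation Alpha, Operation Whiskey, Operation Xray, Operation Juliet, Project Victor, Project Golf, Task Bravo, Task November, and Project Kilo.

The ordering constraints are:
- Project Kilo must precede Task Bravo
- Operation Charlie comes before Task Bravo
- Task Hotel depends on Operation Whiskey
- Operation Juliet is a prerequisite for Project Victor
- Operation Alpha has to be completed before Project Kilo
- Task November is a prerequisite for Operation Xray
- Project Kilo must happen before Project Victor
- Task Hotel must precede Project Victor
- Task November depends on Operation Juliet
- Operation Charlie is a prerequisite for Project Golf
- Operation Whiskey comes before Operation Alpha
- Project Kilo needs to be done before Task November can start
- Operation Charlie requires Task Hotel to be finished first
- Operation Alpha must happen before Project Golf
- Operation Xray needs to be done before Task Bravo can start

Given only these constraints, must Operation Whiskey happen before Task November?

Following the dependencies: Operation Whiskey → Operation Alpha → Project Kilo → Task November.
That forces Operation Whiskey before Task November in every valid schedule.

Yes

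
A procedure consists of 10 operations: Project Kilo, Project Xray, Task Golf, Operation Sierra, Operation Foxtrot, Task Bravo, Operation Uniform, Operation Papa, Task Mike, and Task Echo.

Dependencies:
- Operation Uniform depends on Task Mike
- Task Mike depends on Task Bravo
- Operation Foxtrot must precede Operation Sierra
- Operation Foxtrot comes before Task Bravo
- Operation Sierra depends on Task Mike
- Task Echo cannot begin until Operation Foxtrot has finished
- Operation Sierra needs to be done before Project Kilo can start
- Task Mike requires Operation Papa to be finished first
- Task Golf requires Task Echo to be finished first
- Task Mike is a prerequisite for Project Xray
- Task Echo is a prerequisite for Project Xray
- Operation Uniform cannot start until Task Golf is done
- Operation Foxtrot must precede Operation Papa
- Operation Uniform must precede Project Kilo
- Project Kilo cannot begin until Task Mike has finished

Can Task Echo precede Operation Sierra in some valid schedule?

No chain of constraints runs from Operation Sierra to Task Echo, so Operation Sierra is not required to come first.
So a valid ordering placing Task Echo earlier than Operation Sierra exists.

Yes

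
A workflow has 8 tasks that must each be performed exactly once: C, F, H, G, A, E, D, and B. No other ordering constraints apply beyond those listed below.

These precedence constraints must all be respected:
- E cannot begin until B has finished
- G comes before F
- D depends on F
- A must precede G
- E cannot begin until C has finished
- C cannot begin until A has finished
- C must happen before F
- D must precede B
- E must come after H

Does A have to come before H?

No

Nothing in the constraints links A and H; they are unordered relative to each other.
So A can come before H or after — it is not forced.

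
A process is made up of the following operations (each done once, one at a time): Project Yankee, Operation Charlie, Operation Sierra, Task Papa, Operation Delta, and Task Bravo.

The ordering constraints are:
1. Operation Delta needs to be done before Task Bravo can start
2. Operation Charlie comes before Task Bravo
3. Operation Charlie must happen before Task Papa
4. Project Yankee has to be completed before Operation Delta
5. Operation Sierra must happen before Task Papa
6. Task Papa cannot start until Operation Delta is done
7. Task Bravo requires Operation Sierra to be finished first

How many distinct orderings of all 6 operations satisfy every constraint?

24

The operations with no prerequisites are Project Yankee, Operation Charlie, Operation Sierra; any of them can be placed first.
Enumerating by repeatedly choosing an available operation (one whose prerequisites are all placed) gives 24 distinct complete orderings.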